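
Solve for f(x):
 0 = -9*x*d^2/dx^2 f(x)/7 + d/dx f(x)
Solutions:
 f(x) = C1 + C2*x^(16/9)


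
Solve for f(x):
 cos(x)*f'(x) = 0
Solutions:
 f(x) = C1


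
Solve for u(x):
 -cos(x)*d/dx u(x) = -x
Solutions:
 u(x) = C1 + Integral(x/cos(x), x)


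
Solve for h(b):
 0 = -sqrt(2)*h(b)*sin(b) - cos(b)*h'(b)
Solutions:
 h(b) = C1*cos(b)^(sqrt(2))


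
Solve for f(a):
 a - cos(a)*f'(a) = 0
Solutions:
 f(a) = C1 + Integral(a/cos(a), a)


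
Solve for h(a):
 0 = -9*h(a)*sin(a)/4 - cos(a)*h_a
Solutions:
 h(a) = C1*cos(a)^(9/4)


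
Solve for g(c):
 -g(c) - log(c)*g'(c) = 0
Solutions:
 g(c) = C1*exp(-li(c))


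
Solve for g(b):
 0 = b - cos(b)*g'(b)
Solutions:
 g(b) = C1 + Integral(b/cos(b), b)


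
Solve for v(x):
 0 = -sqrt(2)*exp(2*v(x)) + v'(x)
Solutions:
 v(x) = log(-sqrt(-1/(C1 + sqrt(2)*x))) - log(2)/2
 v(x) = log(-1/(C1 + sqrt(2)*x))/2 - log(2)/2


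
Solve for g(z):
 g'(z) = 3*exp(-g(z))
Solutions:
 g(z) = log(C1 + 3*z)


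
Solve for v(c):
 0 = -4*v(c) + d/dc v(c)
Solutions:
 v(c) = C1*exp(4*c)


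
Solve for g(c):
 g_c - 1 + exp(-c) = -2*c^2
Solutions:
 g(c) = C1 - 2*c^3/3 + c + exp(-c)


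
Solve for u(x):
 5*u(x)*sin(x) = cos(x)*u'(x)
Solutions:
 u(x) = C1/cos(x)^5


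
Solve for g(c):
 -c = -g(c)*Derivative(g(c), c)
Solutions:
 g(c) = -sqrt(C1 + c^2)
 g(c) = sqrt(C1 + c^2)


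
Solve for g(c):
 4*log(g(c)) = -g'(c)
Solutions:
 li(g(c)) = C1 - 4*c


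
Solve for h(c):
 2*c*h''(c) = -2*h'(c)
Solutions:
 h(c) = C1 + C2*log(c)


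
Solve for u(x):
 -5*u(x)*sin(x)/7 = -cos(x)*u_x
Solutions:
 u(x) = C1/cos(x)^(5/7)


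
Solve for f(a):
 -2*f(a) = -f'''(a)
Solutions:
 f(a) = C3*exp(2^(1/3)*a) + (C1*sin(2^(1/3)*sqrt(3)*a/2) + C2*cos(2^(1/3)*sqrt(3)*a/2))*exp(-2^(1/3)*a/2)


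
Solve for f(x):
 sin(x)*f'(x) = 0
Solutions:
 f(x) = C1


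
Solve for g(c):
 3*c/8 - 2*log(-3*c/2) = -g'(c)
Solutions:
 g(c) = C1 - 3*c^2/16 + 2*c*log(-c) + 2*c*(-1 - log(2) + log(3))


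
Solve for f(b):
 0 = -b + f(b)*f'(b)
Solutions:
 f(b) = -sqrt(C1 + b^2)
 f(b) = sqrt(C1 + b^2)


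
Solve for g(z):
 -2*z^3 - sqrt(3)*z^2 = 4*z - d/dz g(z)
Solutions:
 g(z) = C1 + z^4/2 + sqrt(3)*z^3/3 + 2*z^2


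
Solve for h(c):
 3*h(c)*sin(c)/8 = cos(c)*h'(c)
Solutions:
 h(c) = C1/cos(c)^(3/8)


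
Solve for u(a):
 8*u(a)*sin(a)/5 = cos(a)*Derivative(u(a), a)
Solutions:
 u(a) = C1/cos(a)^(8/5)


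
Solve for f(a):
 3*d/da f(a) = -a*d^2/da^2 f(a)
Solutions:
 f(a) = C1 + C2/a^2


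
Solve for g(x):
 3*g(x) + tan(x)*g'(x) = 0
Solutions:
 g(x) = C1/sin(x)^3


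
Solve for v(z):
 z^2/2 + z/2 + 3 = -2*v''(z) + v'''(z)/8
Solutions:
 v(z) = C1 + C2*z + C3*exp(16*z) - z^4/48 - 3*z^3/64 - 777*z^2/1024


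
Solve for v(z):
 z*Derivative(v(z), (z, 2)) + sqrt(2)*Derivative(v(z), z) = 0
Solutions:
 v(z) = C1 + C2*z^(1 - sqrt(2))


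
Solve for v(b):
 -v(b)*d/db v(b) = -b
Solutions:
 v(b) = -sqrt(C1 + b^2)
 v(b) = sqrt(C1 + b^2)


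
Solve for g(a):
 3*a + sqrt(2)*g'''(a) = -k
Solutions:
 g(a) = C1 + C2*a + C3*a^2 - sqrt(2)*a^4/16 - sqrt(2)*a^3*k/12


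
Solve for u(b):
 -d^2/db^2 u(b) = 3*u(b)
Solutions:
 u(b) = C1*sin(sqrt(3)*b) + C2*cos(sqrt(3)*b)


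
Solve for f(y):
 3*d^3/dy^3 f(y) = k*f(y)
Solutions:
 f(y) = C1*exp(3^(2/3)*k^(1/3)*y/3) + C2*exp(k^(1/3)*y*(-3^(2/3) + 3*3^(1/6)*I)/6) + C3*exp(-k^(1/3)*y*(3^(2/3) + 3*3^(1/6)*I)/6)


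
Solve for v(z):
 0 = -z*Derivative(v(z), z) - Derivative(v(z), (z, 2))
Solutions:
 v(z) = C1 + C2*erf(sqrt(2)*z/2)


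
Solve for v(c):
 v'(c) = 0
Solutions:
 v(c) = C1


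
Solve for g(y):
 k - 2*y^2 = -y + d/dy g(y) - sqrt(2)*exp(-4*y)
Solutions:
 g(y) = C1 + k*y - 2*y^3/3 + y^2/2 - sqrt(2)*exp(-4*y)/4


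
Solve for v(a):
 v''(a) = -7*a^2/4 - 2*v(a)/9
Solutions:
 v(a) = C1*sin(sqrt(2)*a/3) + C2*cos(sqrt(2)*a/3) - 63*a^2/8 + 567/8


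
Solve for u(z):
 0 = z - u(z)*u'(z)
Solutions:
 u(z) = -sqrt(C1 + z^2)
 u(z) = sqrt(C1 + z^2)


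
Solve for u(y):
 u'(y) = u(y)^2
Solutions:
 u(y) = -1/(C1 + y)


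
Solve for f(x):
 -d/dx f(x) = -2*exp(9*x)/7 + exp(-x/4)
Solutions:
 f(x) = C1 + 2*exp(9*x)/63 + 4*exp(-x/4)


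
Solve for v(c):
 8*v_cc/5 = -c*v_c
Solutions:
 v(c) = C1 + C2*erf(sqrt(5)*c/4)


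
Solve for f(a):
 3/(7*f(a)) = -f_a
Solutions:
 f(a) = -sqrt(C1 - 42*a)/7
 f(a) = sqrt(C1 - 42*a)/7


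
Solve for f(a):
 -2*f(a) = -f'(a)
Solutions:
 f(a) = C1*exp(2*a)


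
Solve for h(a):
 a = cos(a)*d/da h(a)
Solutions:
 h(a) = C1 + Integral(a/cos(a), a)


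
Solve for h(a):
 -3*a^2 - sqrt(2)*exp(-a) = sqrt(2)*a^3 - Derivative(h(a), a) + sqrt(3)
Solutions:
 h(a) = C1 + sqrt(2)*a^4/4 + a^3 + sqrt(3)*a - sqrt(2)*exp(-a)


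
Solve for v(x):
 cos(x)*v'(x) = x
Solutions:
 v(x) = C1 + Integral(x/cos(x), x)


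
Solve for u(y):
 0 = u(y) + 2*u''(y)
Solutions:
 u(y) = C1*sin(sqrt(2)*y/2) + C2*cos(sqrt(2)*y/2)


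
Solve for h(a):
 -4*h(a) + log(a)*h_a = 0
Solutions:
 h(a) = C1*exp(4*li(a))


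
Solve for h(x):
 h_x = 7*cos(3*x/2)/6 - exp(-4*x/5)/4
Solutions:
 h(x) = C1 + 7*sin(3*x/2)/9 + 5*exp(-4*x/5)/16


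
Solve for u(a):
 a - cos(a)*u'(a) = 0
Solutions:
 u(a) = C1 + Integral(a/cos(a), a)


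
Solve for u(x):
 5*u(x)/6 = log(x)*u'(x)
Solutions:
 u(x) = C1*exp(5*li(x)/6)


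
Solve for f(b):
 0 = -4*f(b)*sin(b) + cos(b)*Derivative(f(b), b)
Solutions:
 f(b) = C1/cos(b)^4


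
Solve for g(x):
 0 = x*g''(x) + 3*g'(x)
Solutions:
 g(x) = C1 + C2/x^2


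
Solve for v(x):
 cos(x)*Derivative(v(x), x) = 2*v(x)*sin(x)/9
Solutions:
 v(x) = C1/cos(x)^(2/9)


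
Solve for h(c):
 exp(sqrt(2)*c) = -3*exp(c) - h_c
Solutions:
 h(c) = C1 - 3*exp(c) - sqrt(2)*exp(sqrt(2)*c)/2


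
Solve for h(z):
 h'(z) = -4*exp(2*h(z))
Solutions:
 h(z) = log(-sqrt(-1/(C1 - 4*z))) - log(2)/2
 h(z) = log(-1/(C1 - 4*z))/2 - log(2)/2


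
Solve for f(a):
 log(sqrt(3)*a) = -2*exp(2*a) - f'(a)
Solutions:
 f(a) = C1 - a*log(a) + a*(1 - log(3)/2) - exp(2*a)


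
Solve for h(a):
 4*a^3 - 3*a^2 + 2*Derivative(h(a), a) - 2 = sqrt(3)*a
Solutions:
 h(a) = C1 - a^4/2 + a^3/2 + sqrt(3)*a^2/4 + a


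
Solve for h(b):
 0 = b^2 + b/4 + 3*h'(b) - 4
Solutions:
 h(b) = C1 - b^3/9 - b^2/24 + 4*b/3


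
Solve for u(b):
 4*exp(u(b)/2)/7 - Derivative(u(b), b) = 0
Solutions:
 u(b) = 2*log(-1/(C1 + 4*b)) + 2*log(14)


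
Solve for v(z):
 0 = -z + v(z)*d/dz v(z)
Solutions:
 v(z) = -sqrt(C1 + z^2)
 v(z) = sqrt(C1 + z^2)


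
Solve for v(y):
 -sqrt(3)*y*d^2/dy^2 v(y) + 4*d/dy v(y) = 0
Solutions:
 v(y) = C1 + C2*y^(1 + 4*sqrt(3)/3)


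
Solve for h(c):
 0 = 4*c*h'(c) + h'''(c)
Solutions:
 h(c) = C1 + Integral(C2*airyai(-2^(2/3)*c) + C3*airybi(-2^(2/3)*c), c)


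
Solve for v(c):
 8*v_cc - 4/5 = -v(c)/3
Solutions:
 v(c) = C1*sin(sqrt(6)*c/12) + C2*cos(sqrt(6)*c/12) + 12/5


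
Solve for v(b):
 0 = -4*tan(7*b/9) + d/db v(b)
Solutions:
 v(b) = C1 - 36*log(cos(7*b/9))/7


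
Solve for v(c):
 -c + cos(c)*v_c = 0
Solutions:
 v(c) = C1 + Integral(c/cos(c), c)


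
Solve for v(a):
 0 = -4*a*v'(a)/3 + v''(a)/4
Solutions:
 v(a) = C1 + C2*erfi(2*sqrt(6)*a/3)


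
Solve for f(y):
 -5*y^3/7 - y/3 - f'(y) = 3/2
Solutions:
 f(y) = C1 - 5*y^4/28 - y^2/6 - 3*y/2


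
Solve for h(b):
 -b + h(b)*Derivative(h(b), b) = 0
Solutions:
 h(b) = -sqrt(C1 + b^2)
 h(b) = sqrt(C1 + b^2)


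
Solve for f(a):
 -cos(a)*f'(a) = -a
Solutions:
 f(a) = C1 + Integral(a/cos(a), a)


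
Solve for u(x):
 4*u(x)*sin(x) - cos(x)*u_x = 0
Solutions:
 u(x) = C1/cos(x)^4


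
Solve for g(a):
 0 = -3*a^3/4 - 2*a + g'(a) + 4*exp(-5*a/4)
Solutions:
 g(a) = C1 + 3*a^4/16 + a^2 + 16*exp(-5*a/4)/5


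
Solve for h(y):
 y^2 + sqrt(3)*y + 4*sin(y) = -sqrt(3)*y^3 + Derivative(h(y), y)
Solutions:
 h(y) = C1 + sqrt(3)*y^4/4 + y^3/3 + sqrt(3)*y^2/2 - 4*cos(y)


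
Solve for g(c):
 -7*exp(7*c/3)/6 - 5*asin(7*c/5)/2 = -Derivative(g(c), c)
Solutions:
 g(c) = C1 + 5*c*asin(7*c/5)/2 + 5*sqrt(25 - 49*c^2)/14 + exp(7*c/3)/2


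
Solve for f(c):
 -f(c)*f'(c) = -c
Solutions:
 f(c) = -sqrt(C1 + c^2)
 f(c) = sqrt(C1 + c^2)


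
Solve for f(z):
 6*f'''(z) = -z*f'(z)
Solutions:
 f(z) = C1 + Integral(C2*airyai(-6^(2/3)*z/6) + C3*airybi(-6^(2/3)*z/6), z)


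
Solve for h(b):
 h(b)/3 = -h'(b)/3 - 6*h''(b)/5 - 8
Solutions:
 h(b) = (C1*sin(sqrt(335)*b/36) + C2*cos(sqrt(335)*b/36))*exp(-5*b/36) - 24


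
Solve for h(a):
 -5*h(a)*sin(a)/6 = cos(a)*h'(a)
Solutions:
 h(a) = C1*cos(a)^(5/6)


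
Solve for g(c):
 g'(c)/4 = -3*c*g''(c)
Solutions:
 g(c) = C1 + C2*c^(11/12)


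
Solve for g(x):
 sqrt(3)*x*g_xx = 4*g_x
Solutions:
 g(x) = C1 + C2*x^(1 + 4*sqrt(3)/3)


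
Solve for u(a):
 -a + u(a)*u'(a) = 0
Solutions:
 u(a) = -sqrt(C1 + a^2)
 u(a) = sqrt(C1 + a^2)


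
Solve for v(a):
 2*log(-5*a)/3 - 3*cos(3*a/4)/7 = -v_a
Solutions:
 v(a) = C1 - 2*a*log(-a)/3 - 2*a*log(5)/3 + 2*a/3 + 4*sin(3*a/4)/7


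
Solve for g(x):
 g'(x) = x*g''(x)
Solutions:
 g(x) = C1 + C2*x^2


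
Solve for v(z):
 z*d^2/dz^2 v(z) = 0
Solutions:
 v(z) = C1 + C2*z


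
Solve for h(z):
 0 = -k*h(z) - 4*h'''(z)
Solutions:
 h(z) = C1*exp(2^(1/3)*z*(-k)^(1/3)/2) + C2*exp(2^(1/3)*z*(-k)^(1/3)*(-1 + sqrt(3)*I)/4) + C3*exp(-2^(1/3)*z*(-k)^(1/3)*(1 + sqrt(3)*I)/4)


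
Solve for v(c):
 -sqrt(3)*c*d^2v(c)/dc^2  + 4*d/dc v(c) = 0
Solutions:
 v(c) = C1 + C2*c^(1 + 4*sqrt(3)/3)


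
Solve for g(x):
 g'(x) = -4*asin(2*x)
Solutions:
 g(x) = C1 - 4*x*asin(2*x) - 2*sqrt(1 - 4*x^2)


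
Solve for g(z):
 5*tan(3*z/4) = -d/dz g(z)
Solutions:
 g(z) = C1 + 20*log(cos(3*z/4))/3


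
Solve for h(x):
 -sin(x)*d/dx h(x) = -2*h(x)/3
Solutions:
 h(x) = C1*(cos(x) - 1)^(1/3)/(cos(x) + 1)^(1/3)


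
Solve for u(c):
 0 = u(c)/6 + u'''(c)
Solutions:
 u(c) = C3*exp(-6^(2/3)*c/6) + (C1*sin(2^(2/3)*3^(1/6)*c/4) + C2*cos(2^(2/3)*3^(1/6)*c/4))*exp(6^(2/3)*c/12)


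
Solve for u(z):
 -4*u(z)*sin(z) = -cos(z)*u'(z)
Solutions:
 u(z) = C1/cos(z)^4


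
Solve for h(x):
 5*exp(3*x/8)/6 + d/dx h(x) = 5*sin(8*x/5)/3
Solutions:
 h(x) = C1 - 20*exp(3*x/8)/9 - 25*cos(8*x/5)/24


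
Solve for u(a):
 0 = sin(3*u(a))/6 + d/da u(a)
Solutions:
 u(a) = -acos((-C1 - exp(a))/(C1 - exp(a)))/3 + 2*pi/3
 u(a) = acos((-C1 - exp(a))/(C1 - exp(a)))/3


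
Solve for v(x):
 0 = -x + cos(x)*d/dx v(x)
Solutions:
 v(x) = C1 + Integral(x/cos(x), x)


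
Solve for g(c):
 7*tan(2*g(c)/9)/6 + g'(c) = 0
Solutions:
 g(c) = -9*asin(C1*exp(-7*c/27))/2 + 9*pi/2
 g(c) = 9*asin(C1*exp(-7*c/27))/2


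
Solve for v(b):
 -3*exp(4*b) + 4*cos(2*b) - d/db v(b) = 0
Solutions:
 v(b) = C1 - 3*exp(4*b)/4 + 2*sin(2*b)


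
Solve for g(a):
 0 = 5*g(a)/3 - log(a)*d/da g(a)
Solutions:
 g(a) = C1*exp(5*li(a)/3)


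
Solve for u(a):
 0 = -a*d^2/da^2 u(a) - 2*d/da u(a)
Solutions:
 u(a) = C1 + C2/a


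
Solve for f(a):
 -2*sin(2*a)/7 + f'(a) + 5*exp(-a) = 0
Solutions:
 f(a) = C1 - cos(2*a)/7 + 5*exp(-a)


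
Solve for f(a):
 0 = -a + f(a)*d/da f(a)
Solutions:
 f(a) = -sqrt(C1 + a^2)
 f(a) = sqrt(C1 + a^2)


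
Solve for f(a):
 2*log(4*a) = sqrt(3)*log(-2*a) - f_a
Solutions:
 f(a) = C1 - a*(2 - sqrt(3))*log(a) + a*(-4*log(2) - sqrt(3) + sqrt(3)*log(2) + 2 + sqrt(3)*I*pi)


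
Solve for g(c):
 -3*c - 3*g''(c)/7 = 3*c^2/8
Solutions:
 g(c) = C1 + C2*c - 7*c^4/96 - 7*c^3/6


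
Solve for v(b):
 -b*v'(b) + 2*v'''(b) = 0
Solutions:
 v(b) = C1 + Integral(C2*airyai(2^(2/3)*b/2) + C3*airybi(2^(2/3)*b/2), b)


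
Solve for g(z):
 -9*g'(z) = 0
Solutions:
 g(z) = C1


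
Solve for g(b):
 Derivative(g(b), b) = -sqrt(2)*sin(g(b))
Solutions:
 g(b) = -acos((-C1 - exp(2*sqrt(2)*b))/(C1 - exp(2*sqrt(2)*b))) + 2*pi
 g(b) = acos((-C1 - exp(2*sqrt(2)*b))/(C1 - exp(2*sqrt(2)*b)))


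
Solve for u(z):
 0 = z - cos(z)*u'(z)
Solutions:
 u(z) = C1 + Integral(z/cos(z), z)


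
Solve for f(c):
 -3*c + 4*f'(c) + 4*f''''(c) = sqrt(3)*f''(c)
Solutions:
 f(c) = C1 + C2*exp(c*(2^(1/3)*3^(5/6)/(sqrt(9 - sqrt(3)/16) + 3)^(1/3) + 2*6^(2/3)*(sqrt(9 - sqrt(3)/16) + 3)^(1/3))/24)*sin(2^(1/3)*c*(-2*2^(1/3)*sqrt(3)*(sqrt(729 - 81*sqrt(3)/16) + 27)^(1/3) + 9/(sqrt(729 - 81*sqrt(3)/16) + 27)^(1/3))/24) + C3*exp(c*(2^(1/3)*3^(5/6)/(sqrt(9 - sqrt(3)/16) + 3)^(1/3) + 2*6^(2/3)*(sqrt(9 - sqrt(3)/16) + 3)^(1/3))/24)*cos(2^(1/3)*c*(-2*2^(1/3)*sqrt(3)*(sqrt(729 - 81*sqrt(3)/16) + 27)^(1/3) + 9/(sqrt(729 - 81*sqrt(3)/16) + 27)^(1/3))/24) + C4*exp(-c*(2^(1/3)*3^(5/6)/(sqrt(9 - sqrt(3)/16) + 3)^(1/3) + 2*6^(2/3)*(sqrt(9 - sqrt(3)/16) + 3)^(1/3))/12) + 3*c^2/8 + 3*sqrt(3)*c/16


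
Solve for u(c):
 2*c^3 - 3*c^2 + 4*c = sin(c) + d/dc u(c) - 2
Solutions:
 u(c) = C1 + c^4/2 - c^3 + 2*c^2 + 2*c + cos(c)


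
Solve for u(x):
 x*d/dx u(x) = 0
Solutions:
 u(x) = C1


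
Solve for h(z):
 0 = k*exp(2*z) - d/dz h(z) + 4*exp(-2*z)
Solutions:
 h(z) = C1 + k*exp(2*z)/2 - 2*exp(-2*z)


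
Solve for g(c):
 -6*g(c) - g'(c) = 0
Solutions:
 g(c) = C1*exp(-6*c)


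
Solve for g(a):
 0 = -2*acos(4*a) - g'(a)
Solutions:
 g(a) = C1 - 2*a*acos(4*a) + sqrt(1 - 16*a^2)/2


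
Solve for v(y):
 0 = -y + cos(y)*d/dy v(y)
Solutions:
 v(y) = C1 + Integral(y/cos(y), y)


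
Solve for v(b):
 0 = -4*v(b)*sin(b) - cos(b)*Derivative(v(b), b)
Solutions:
 v(b) = C1*cos(b)^4


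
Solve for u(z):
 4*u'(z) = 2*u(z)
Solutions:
 u(z) = C1*exp(z/2)


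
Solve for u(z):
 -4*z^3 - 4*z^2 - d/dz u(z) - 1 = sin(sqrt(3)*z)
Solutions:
 u(z) = C1 - z^4 - 4*z^3/3 - z + sqrt(3)*cos(sqrt(3)*z)/3


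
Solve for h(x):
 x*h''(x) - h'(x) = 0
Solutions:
 h(x) = C1 + C2*x^2


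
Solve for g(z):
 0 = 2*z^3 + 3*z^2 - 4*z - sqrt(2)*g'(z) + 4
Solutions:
 g(z) = C1 + sqrt(2)*z^4/4 + sqrt(2)*z^3/2 - sqrt(2)*z^2 + 2*sqrt(2)*z


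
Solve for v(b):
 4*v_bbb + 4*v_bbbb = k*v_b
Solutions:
 v(b) = C1 + C2*exp(-b*((-27*k/8 + sqrt((8 - 27*k)^2/16 - 4)/2 + 1)^(1/3) + 1 + (-27*k/8 + sqrt((8 - 27*k)^2/16 - 4)/2 + 1)^(-1/3))/3) + C3*exp(b*((-27*k/8 + sqrt((8 - 27*k)^2/16 - 4)/2 + 1)^(1/3) - sqrt(3)*I*(-27*k/8 + sqrt((8 - 27*k)^2/16 - 4)/2 + 1)^(1/3) - 2 - 4/((-1 + sqrt(3)*I)*(-27*k/8 + sqrt((8 - 27*k)^2/16 - 4)/2 + 1)^(1/3)))/6) + C4*exp(b*((-27*k/8 + sqrt((8 - 27*k)^2/16 - 4)/2 + 1)^(1/3) + sqrt(3)*I*(-27*k/8 + sqrt((8 - 27*k)^2/16 - 4)/2 + 1)^(1/3) - 2 + 4/((1 + sqrt(3)*I)*(-27*k/8 + sqrt((8 - 27*k)^2/16 - 4)/2 + 1)^(1/3)))/6)


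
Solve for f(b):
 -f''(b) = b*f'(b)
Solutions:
 f(b) = C1 + C2*erf(sqrt(2)*b/2)


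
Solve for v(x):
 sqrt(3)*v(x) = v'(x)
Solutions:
 v(x) = C1*exp(sqrt(3)*x)


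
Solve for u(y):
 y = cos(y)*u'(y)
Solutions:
 u(y) = C1 + Integral(y/cos(y), y)


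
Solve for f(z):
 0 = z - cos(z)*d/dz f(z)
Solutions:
 f(z) = C1 + Integral(z/cos(z), z)


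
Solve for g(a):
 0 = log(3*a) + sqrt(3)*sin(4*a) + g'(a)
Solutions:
 g(a) = C1 - a*log(a) - a*log(3) + a + sqrt(3)*cos(4*a)/4


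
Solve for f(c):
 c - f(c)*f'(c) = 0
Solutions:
 f(c) = -sqrt(C1 + c^2)
 f(c) = sqrt(C1 + c^2)


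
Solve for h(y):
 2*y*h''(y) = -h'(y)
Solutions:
 h(y) = C1 + C2*sqrt(y)


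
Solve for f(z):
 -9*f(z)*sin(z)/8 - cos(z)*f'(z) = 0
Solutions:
 f(z) = C1*cos(z)^(9/8)


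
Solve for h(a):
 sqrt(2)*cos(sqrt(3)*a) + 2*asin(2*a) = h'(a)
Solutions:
 h(a) = C1 + 2*a*asin(2*a) + sqrt(1 - 4*a^2) + sqrt(6)*sin(sqrt(3)*a)/3


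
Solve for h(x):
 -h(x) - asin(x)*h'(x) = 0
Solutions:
 h(x) = C1*exp(-Integral(1/asin(x), x))


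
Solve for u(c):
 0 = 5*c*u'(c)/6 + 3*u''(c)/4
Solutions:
 u(c) = C1 + C2*erf(sqrt(5)*c/3)


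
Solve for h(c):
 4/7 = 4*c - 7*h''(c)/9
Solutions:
 h(c) = C1 + C2*c + 6*c^3/7 - 18*c^2/49


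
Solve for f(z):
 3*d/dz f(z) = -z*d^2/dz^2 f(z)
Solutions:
 f(z) = C1 + C2/z^2


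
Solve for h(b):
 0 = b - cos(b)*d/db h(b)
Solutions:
 h(b) = C1 + Integral(b/cos(b), b)


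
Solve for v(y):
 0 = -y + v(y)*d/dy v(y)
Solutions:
 v(y) = -sqrt(C1 + y^2)
 v(y) = sqrt(C1 + y^2)


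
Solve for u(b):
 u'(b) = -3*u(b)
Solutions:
 u(b) = C1*exp(-3*b)


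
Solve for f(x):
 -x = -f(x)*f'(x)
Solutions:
 f(x) = -sqrt(C1 + x^2)
 f(x) = sqrt(C1 + x^2)


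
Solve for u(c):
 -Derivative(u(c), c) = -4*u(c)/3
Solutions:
 u(c) = C1*exp(4*c/3)


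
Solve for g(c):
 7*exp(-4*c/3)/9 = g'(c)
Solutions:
 g(c) = C1 - 7*exp(-4*c/3)/12


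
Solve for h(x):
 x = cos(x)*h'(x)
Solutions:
 h(x) = C1 + Integral(x/cos(x), x)


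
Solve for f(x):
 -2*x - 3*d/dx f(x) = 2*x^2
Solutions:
 f(x) = C1 - 2*x^3/9 - x^2/3


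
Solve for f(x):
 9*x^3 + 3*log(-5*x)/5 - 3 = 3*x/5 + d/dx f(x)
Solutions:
 f(x) = C1 + 9*x^4/4 - 3*x^2/10 + 3*x*log(-x)/5 + 3*x*(-6 + log(5))/5


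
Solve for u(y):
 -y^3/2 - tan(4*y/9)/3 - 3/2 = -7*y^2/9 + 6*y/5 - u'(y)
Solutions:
 u(y) = C1 + y^4/8 - 7*y^3/27 + 3*y^2/5 + 3*y/2 - 3*log(cos(4*y/9))/4


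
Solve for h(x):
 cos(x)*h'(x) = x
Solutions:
 h(x) = C1 + Integral(x/cos(x), x)


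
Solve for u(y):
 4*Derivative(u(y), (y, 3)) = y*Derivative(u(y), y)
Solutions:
 u(y) = C1 + Integral(C2*airyai(2^(1/3)*y/2) + C3*airybi(2^(1/3)*y/2), y)


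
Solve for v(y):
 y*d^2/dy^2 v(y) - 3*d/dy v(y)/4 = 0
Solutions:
 v(y) = C1 + C2*y^(7/4)


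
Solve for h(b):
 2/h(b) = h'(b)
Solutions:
 h(b) = -sqrt(C1 + 4*b)
 h(b) = sqrt(C1 + 4*b)


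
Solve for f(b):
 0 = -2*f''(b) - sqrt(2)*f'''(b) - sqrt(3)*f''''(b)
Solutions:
 f(b) = C1 + C2*b + (C3*sin(sqrt(6)*b*sqrt(-1 + 4*sqrt(3))/6) + C4*cos(sqrt(6)*b*sqrt(-1 + 4*sqrt(3))/6))*exp(-sqrt(6)*b/6)


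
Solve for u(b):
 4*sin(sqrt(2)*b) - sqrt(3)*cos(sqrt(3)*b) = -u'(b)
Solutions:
 u(b) = C1 + sin(sqrt(3)*b) + 2*sqrt(2)*cos(sqrt(2)*b)


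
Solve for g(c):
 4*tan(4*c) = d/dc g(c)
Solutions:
 g(c) = C1 - log(cos(4*c))


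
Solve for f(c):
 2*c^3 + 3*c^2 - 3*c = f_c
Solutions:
 f(c) = C1 + c^4/2 + c^3 - 3*c^2/2


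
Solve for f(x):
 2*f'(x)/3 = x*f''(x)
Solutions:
 f(x) = C1 + C2*x^(5/3)


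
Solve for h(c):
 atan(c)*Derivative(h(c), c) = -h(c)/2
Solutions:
 h(c) = C1*exp(-Integral(1/atan(c), c)/2)


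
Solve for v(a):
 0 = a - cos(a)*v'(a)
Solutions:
 v(a) = C1 + Integral(a/cos(a), a)


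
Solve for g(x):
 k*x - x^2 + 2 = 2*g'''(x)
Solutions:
 g(x) = C1 + C2*x + C3*x^2 + k*x^4/48 - x^5/120 + x^3/6


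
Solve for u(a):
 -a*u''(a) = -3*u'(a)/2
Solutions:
 u(a) = C1 + C2*a^(5/2)


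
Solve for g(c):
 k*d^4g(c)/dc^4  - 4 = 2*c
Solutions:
 g(c) = C1 + C2*c + C3*c^2 + C4*c^3 + c^5/(60*k) + c^4/(6*k)


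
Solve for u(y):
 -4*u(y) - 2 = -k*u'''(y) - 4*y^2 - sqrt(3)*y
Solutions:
 u(y) = C1*exp(2^(2/3)*y*(1/k)^(1/3)) + C2*exp(2^(2/3)*y*(-1 + sqrt(3)*I)*(1/k)^(1/3)/2) + C3*exp(-2^(2/3)*y*(1 + sqrt(3)*I)*(1/k)^(1/3)/2) + y^2 + sqrt(3)*y/4 - 1/2


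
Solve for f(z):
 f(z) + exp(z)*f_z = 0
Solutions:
 f(z) = C1*exp(exp(-z))


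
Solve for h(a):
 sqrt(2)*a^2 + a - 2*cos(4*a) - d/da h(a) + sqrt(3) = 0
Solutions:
 h(a) = C1 + sqrt(2)*a^3/3 + a^2/2 + sqrt(3)*a - sin(4*a)/2


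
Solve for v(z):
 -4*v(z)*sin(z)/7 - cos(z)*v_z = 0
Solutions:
 v(z) = C1*cos(z)^(4/7)


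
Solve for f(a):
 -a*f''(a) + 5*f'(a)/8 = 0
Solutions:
 f(a) = C1 + C2*a^(13/8)


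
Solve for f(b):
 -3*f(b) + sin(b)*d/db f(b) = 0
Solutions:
 f(b) = C1*(cos(b) - 1)^(3/2)/(cos(b) + 1)^(3/2)


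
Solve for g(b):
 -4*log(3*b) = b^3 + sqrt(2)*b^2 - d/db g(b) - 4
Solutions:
 g(b) = C1 + b^4/4 + sqrt(2)*b^3/3 + 4*b*log(b) - 8*b + b*log(81)


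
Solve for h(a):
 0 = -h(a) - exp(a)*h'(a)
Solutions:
 h(a) = C1*exp(exp(-a))


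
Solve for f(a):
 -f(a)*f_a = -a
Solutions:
 f(a) = -sqrt(C1 + a^2)
 f(a) = sqrt(C1 + a^2)


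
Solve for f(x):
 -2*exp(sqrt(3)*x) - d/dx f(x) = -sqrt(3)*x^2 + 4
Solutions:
 f(x) = C1 + sqrt(3)*x^3/3 - 4*x - 2*sqrt(3)*exp(sqrt(3)*x)/3


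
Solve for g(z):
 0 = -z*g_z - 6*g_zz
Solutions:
 g(z) = C1 + C2*erf(sqrt(3)*z/6)


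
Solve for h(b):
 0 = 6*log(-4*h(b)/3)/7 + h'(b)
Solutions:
 7*Integral(1/(log(-_y) - log(3) + 2*log(2)), (_y, h(b)))/6 = C1 - b


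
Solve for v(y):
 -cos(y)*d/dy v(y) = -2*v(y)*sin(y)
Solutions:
 v(y) = C1/cos(y)^2


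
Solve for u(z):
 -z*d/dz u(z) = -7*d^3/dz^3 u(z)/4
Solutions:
 u(z) = C1 + Integral(C2*airyai(14^(2/3)*z/7) + C3*airybi(14^(2/3)*z/7), z)


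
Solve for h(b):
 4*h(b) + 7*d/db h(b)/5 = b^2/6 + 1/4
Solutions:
 h(b) = C1*exp(-20*b/7) + b^2/24 - 7*b/240 + 349/4800


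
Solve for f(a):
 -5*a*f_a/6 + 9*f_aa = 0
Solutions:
 f(a) = C1 + C2*erfi(sqrt(15)*a/18)


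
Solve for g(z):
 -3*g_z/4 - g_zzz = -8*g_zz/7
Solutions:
 g(z) = C1 + (C2*sin(sqrt(83)*z/14) + C3*cos(sqrt(83)*z/14))*exp(4*z/7)


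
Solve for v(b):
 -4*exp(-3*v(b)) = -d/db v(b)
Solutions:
 v(b) = log(C1 + 12*b)/3
 v(b) = log((-3^(1/3) - 3^(5/6)*I)*(C1 + 4*b)^(1/3)/2)
 v(b) = log((-3^(1/3) + 3^(5/6)*I)*(C1 + 4*b)^(1/3)/2)


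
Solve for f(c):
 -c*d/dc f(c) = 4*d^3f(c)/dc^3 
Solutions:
 f(c) = C1 + Integral(C2*airyai(-2^(1/3)*c/2) + C3*airybi(-2^(1/3)*c/2), c)


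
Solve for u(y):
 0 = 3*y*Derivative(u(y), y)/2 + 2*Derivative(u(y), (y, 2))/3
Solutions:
 u(y) = C1 + C2*erf(3*sqrt(2)*y/4)


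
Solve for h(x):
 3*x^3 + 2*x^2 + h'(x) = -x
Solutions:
 h(x) = C1 - 3*x^4/4 - 2*x^3/3 - x^2/2


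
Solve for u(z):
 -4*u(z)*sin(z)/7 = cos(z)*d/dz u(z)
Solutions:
 u(z) = C1*cos(z)^(4/7)


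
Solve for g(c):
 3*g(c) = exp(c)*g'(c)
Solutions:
 g(c) = C1*exp(-3*exp(-c))


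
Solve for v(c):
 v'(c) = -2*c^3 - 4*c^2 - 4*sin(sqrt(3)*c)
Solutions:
 v(c) = C1 - c^4/2 - 4*c^3/3 + 4*sqrt(3)*cos(sqrt(3)*c)/3


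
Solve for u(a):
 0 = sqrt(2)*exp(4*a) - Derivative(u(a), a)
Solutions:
 u(a) = C1 + sqrt(2)*exp(4*a)/4


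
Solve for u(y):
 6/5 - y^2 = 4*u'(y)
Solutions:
 u(y) = C1 - y^3/12 + 3*y/10


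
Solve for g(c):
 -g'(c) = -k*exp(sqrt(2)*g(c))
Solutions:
 g(c) = sqrt(2)*(2*log(-1/(C1 + c*k)) - log(2))/4


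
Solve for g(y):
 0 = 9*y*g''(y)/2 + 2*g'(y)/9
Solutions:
 g(y) = C1 + C2*y^(77/81)


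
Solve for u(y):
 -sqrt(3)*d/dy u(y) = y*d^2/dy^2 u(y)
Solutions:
 u(y) = C1 + C2*y^(1 - sqrt(3))


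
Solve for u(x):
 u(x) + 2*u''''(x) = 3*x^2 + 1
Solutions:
 u(x) = 3*x^2 + (C1*sin(2^(1/4)*x/2) + C2*cos(2^(1/4)*x/2))*exp(-2^(1/4)*x/2) + (C3*sin(2^(1/4)*x/2) + C4*cos(2^(1/4)*x/2))*exp(2^(1/4)*x/2) + 1


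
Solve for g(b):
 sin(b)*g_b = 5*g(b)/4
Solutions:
 g(b) = C1*(cos(b) - 1)^(5/8)/(cos(b) + 1)^(5/8)


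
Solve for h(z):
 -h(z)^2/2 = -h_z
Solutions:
 h(z) = -2/(C1 + z)


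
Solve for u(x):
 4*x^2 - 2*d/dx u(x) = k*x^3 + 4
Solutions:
 u(x) = C1 - k*x^4/8 + 2*x^3/3 - 2*x


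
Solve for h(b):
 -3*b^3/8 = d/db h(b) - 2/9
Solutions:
 h(b) = C1 - 3*b^4/32 + 2*b/9


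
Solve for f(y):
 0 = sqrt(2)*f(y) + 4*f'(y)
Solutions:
 f(y) = C1*exp(-sqrt(2)*y/4)


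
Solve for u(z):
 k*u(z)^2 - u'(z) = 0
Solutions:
 u(z) = -1/(C1 + k*z)


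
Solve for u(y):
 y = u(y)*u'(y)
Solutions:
 u(y) = -sqrt(C1 + y^2)
 u(y) = sqrt(C1 + y^2)


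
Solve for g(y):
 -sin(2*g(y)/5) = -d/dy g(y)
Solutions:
 -y + 5*log(cos(2*g(y)/5) - 1)/4 - 5*log(cos(2*g(y)/5) + 1)/4 = C1


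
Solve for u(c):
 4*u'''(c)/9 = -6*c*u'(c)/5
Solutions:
 u(c) = C1 + Integral(C2*airyai(-3*10^(2/3)*c/10) + C3*airybi(-3*10^(2/3)*c/10), c)


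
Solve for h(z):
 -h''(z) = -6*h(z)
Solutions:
 h(z) = C1*exp(-sqrt(6)*z) + C2*exp(sqrt(6)*z)


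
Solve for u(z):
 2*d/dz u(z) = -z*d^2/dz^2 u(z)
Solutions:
 u(z) = C1 + C2/z


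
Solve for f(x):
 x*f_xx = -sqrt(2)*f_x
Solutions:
 f(x) = C1 + C2*x^(1 - sqrt(2))


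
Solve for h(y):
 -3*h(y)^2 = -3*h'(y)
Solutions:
 h(y) = -1/(C1 + y)


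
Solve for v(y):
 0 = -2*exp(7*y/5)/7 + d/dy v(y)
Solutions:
 v(y) = C1 + 10*exp(7*y/5)/49


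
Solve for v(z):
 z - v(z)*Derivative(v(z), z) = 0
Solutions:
 v(z) = -sqrt(C1 + z^2)
 v(z) = sqrt(C1 + z^2)


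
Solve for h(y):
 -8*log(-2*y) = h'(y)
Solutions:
 h(y) = C1 - 8*y*log(-y) + 8*y*(1 - log(2))


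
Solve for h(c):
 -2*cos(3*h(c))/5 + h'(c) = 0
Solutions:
 -2*c/5 - log(sin(3*h(c)) - 1)/6 + log(sin(3*h(c)) + 1)/6 = C1


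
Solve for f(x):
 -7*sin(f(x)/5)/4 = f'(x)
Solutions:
 7*x/4 + 5*log(cos(f(x)/5) - 1)/2 - 5*log(cos(f(x)/5) + 1)/2 = C1


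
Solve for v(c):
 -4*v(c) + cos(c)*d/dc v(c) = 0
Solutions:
 v(c) = C1*(sin(c)^2 + 2*sin(c) + 1)/(sin(c)^2 - 2*sin(c) + 1)


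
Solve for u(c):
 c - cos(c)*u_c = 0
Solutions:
 u(c) = C1 + Integral(c/cos(c), c)


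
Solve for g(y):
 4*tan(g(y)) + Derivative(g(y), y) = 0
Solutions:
 g(y) = pi - asin(C1*exp(-4*y))
 g(y) = asin(C1*exp(-4*y))


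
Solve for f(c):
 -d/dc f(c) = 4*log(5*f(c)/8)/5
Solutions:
 -5*Integral(1/(-log(_y) - log(5) + 3*log(2)), (_y, f(c)))/4 = C1 - c


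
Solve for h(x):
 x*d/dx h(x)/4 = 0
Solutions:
 h(x) = C1


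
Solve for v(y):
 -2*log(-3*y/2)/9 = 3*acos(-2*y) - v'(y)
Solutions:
 v(y) = C1 + 2*y*log(-y)/9 + 3*y*acos(-2*y) - 2*y/9 - 2*y*log(2)/9 + 2*y*log(3)/9 + 3*sqrt(1 - 4*y^2)/2


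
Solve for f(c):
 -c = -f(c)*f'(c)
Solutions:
 f(c) = -sqrt(C1 + c^2)
 f(c) = sqrt(C1 + c^2)


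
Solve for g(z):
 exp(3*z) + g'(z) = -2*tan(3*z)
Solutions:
 g(z) = C1 - exp(3*z)/3 + 2*log(cos(3*z))/3


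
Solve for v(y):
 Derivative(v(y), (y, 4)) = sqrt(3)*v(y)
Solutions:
 v(y) = C1*exp(-3^(1/8)*y) + C2*exp(3^(1/8)*y) + C3*sin(3^(1/8)*y) + C4*cos(3^(1/8)*y)


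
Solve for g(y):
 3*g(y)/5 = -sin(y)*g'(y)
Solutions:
 g(y) = C1*(cos(y) + 1)^(3/10)/(cos(y) - 1)^(3/10)


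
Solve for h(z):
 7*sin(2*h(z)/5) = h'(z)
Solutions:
 -7*z + 5*log(cos(2*h(z)/5) - 1)/4 - 5*log(cos(2*h(z)/5) + 1)/4 = C1


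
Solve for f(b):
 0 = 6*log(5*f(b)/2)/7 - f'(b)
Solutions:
 7*Integral(1/(-log(_y) - log(5) + log(2)), (_y, f(b)))/6 = C1 - b


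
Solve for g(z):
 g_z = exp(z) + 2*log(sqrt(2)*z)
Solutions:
 g(z) = C1 + 2*z*log(z) + z*(-2 + log(2)) + exp(z)


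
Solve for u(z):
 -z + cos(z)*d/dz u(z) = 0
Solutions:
 u(z) = C1 + Integral(z/cos(z), z)


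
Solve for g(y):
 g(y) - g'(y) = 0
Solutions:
 g(y) = C1*exp(y)


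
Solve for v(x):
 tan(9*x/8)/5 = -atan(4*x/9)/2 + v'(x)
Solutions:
 v(x) = C1 + x*atan(4*x/9)/2 - 9*log(16*x^2 + 81)/16 - 8*log(cos(9*x/8))/45


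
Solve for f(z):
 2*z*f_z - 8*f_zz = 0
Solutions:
 f(z) = C1 + C2*erfi(sqrt(2)*z/4)


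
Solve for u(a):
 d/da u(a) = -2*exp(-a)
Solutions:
 u(a) = C1 + 2*exp(-a)


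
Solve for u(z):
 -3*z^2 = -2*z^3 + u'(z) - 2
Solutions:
 u(z) = C1 + z^4/2 - z^3 + 2*z


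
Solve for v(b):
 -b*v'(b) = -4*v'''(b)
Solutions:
 v(b) = C1 + Integral(C2*airyai(2^(1/3)*b/2) + C3*airybi(2^(1/3)*b/2), b)


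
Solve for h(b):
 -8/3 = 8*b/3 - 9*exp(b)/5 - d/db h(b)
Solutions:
 h(b) = C1 + 4*b^2/3 + 8*b/3 - 9*exp(b)/5


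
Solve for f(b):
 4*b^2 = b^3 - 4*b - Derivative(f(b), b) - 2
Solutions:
 f(b) = C1 + b^4/4 - 4*b^3/3 - 2*b^2 - 2*b


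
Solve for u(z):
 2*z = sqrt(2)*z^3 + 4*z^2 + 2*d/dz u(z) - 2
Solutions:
 u(z) = C1 - sqrt(2)*z^4/8 - 2*z^3/3 + z^2/2 + z


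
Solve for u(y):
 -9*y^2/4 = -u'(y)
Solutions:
 u(y) = C1 + 3*y^3/4


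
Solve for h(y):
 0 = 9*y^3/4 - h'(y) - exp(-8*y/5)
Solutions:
 h(y) = C1 + 9*y^4/16 + 5*exp(-8*y/5)/8


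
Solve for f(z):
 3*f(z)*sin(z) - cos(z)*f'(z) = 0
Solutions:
 f(z) = C1/cos(z)^3


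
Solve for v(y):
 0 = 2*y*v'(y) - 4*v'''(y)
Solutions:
 v(y) = C1 + Integral(C2*airyai(2^(2/3)*y/2) + C3*airybi(2^(2/3)*y/2), y)


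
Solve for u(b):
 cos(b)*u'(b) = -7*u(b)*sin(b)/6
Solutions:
 u(b) = C1*cos(b)^(7/6)


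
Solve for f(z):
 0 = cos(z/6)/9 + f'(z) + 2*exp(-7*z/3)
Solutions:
 f(z) = C1 - 2*sin(z/6)/3 + 6*exp(-7*z/3)/7


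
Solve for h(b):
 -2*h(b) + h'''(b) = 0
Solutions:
 h(b) = C3*exp(2^(1/3)*b) + (C1*sin(2^(1/3)*sqrt(3)*b/2) + C2*cos(2^(1/3)*sqrt(3)*b/2))*exp(-2^(1/3)*b/2)


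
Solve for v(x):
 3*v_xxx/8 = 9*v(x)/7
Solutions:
 v(x) = C3*exp(2*3^(1/3)*7^(2/3)*x/7) + (C1*sin(3^(5/6)*7^(2/3)*x/7) + C2*cos(3^(5/6)*7^(2/3)*x/7))*exp(-3^(1/3)*7^(2/3)*x/7)


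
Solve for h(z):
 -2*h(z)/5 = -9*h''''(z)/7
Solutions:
 h(z) = C1*exp(-14^(1/4)*sqrt(3)*5^(3/4)*z/15) + C2*exp(14^(1/4)*sqrt(3)*5^(3/4)*z/15) + C3*sin(14^(1/4)*sqrt(3)*5^(3/4)*z/15) + C4*cos(14^(1/4)*sqrt(3)*5^(3/4)*z/15)


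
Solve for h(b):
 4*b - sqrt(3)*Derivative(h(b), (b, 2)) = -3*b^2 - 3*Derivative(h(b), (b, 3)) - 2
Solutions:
 h(b) = C1 + C2*b + C3*exp(sqrt(3)*b/3) + sqrt(3)*b^4/12 + b^3*(2*sqrt(3)/9 + 1) + b^2*(2 + 10*sqrt(3)/3)


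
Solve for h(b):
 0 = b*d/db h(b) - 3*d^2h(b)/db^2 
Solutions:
 h(b) = C1 + C2*erfi(sqrt(6)*b/6)


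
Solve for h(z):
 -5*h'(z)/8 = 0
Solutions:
 h(z) = C1


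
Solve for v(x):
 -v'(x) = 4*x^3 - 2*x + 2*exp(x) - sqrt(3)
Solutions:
 v(x) = C1 - x^4 + x^2 + sqrt(3)*x - 2*exp(x)


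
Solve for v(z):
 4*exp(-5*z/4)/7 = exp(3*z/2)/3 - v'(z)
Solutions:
 v(z) = C1 + 2*exp(3*z/2)/9 + 16*exp(-5*z/4)/35


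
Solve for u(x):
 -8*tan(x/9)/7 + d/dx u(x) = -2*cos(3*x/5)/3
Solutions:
 u(x) = C1 - 72*log(cos(x/9))/7 - 10*sin(3*x/5)/9


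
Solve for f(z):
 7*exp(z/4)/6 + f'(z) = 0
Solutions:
 f(z) = C1 - 14*exp(z/4)/3


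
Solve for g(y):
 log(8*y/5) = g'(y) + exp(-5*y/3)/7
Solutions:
 g(y) = C1 + y*log(y) + y*(-log(5) - 1 + 3*log(2)) + 3*exp(-5*y/3)/35


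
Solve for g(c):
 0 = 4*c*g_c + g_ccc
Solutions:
 g(c) = C1 + Integral(C2*airyai(-2^(2/3)*c) + C3*airybi(-2^(2/3)*c), c)


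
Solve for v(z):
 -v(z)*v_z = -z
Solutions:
 v(z) = -sqrt(C1 + z^2)
 v(z) = sqrt(C1 + z^2)


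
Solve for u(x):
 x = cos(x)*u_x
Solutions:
 u(x) = C1 + Integral(x/cos(x), x)


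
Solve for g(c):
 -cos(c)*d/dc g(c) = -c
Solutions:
 g(c) = C1 + Integral(c/cos(c), c)


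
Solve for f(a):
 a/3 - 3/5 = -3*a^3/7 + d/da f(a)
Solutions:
 f(a) = C1 + 3*a^4/28 + a^2/6 - 3*a/5


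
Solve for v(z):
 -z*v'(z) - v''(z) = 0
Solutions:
 v(z) = C1 + C2*erf(sqrt(2)*z/2)


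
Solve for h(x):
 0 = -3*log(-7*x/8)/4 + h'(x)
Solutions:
 h(x) = C1 + 3*x*log(-x)/4 + 3*x*(-3*log(2) - 1 + log(7))/4


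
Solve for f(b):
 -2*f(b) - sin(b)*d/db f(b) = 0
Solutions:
 f(b) = C1*(cos(b) + 1)/(cos(b) - 1)


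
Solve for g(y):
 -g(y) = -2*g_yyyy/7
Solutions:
 g(y) = C1*exp(-2^(3/4)*7^(1/4)*y/2) + C2*exp(2^(3/4)*7^(1/4)*y/2) + C3*sin(2^(3/4)*7^(1/4)*y/2) + C4*cos(2^(3/4)*7^(1/4)*y/2)


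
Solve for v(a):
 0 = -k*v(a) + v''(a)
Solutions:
 v(a) = C1*exp(-a*sqrt(k)) + C2*exp(a*sqrt(k))


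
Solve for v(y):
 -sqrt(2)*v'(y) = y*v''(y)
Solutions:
 v(y) = C1 + C2*y^(1 - sqrt(2))


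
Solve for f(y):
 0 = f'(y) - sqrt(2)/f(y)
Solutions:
 f(y) = -sqrt(C1 + 2*sqrt(2)*y)
 f(y) = sqrt(C1 + 2*sqrt(2)*y)


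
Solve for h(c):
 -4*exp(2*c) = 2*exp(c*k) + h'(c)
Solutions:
 h(c) = C1 - 2*exp(2*c) - 2*exp(c*k)/k


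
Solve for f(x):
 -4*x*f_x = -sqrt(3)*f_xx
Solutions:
 f(x) = C1 + C2*erfi(sqrt(2)*3^(3/4)*x/3)


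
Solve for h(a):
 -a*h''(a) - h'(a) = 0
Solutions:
 h(a) = C1 + C2*log(a)


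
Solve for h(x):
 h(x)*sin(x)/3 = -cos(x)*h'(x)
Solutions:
 h(x) = C1*cos(x)^(1/3)


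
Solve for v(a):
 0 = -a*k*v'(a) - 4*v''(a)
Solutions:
 v(a) = Piecewise((-sqrt(2)*sqrt(pi)*C1*erf(sqrt(2)*a*sqrt(k)/4)/sqrt(k) - C2, (k > 0) | (k < 0)), (-C1*a - C2, True))


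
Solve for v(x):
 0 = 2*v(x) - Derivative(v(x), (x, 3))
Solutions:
 v(x) = C3*exp(2^(1/3)*x) + (C1*sin(2^(1/3)*sqrt(3)*x/2) + C2*cos(2^(1/3)*sqrt(3)*x/2))*exp(-2^(1/3)*x/2)


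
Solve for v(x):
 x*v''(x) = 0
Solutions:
 v(x) = C1 + C2*x


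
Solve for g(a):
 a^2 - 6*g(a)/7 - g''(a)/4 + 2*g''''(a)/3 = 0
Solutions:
 g(a) = C1*exp(-sqrt(21)*a*sqrt(7 + sqrt(1841))/28) + C2*exp(sqrt(21)*a*sqrt(7 + sqrt(1841))/28) + C3*sin(sqrt(21)*a*sqrt(-7 + sqrt(1841))/28) + C4*cos(sqrt(21)*a*sqrt(-7 + sqrt(1841))/28) + 7*a^2/6 - 49/72


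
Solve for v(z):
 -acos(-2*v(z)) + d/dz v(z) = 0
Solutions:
 Integral(1/acos(-2*_y), (_y, v(z))) = C1 + z


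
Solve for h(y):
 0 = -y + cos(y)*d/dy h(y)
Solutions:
 h(y) = C1 + Integral(y/cos(y), y)


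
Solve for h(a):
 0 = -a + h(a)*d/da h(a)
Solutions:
 h(a) = -sqrt(C1 + a^2)
 h(a) = sqrt(C1 + a^2)


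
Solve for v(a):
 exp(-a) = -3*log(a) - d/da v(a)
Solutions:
 v(a) = C1 - 3*a*log(a) + 3*a + exp(-a)


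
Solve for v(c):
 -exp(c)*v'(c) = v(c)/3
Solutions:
 v(c) = C1*exp(exp(-c)/3)


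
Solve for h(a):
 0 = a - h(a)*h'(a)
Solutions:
 h(a) = -sqrt(C1 + a^2)
 h(a) = sqrt(C1 + a^2)


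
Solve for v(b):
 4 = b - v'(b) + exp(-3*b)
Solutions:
 v(b) = C1 + b^2/2 - 4*b - exp(-3*b)/3


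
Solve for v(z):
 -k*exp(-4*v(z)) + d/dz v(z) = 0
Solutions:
 v(z) = log(-I*(C1 + 4*k*z)^(1/4))
 v(z) = log(I*(C1 + 4*k*z)^(1/4))
 v(z) = log(-(C1 + 4*k*z)^(1/4))
 v(z) = log(C1 + 4*k*z)/4


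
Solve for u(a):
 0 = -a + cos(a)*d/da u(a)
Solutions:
 u(a) = C1 + Integral(a/cos(a), a)


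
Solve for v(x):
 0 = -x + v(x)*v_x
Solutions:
 v(x) = -sqrt(C1 + x^2)
 v(x) = sqrt(C1 + x^2)


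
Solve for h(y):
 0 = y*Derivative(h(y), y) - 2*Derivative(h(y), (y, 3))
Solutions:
 h(y) = C1 + Integral(C2*airyai(2^(2/3)*y/2) + C3*airybi(2^(2/3)*y/2), y)


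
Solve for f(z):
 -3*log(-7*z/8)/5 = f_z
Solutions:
 f(z) = C1 - 3*z*log(-z)/5 + 3*z*(-log(7) + 1 + 3*log(2))/5


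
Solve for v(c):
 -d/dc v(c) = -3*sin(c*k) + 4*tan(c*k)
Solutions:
 v(c) = C1 - 4*Piecewise((-log(cos(c*k))/k, Ne(k, 0)), (0, True)) + 3*Piecewise((-cos(c*k)/k, Ne(k, 0)), (0, True))


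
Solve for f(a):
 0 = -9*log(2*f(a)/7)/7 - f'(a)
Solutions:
 7*Integral(1/(log(_y) - log(7) + log(2)), (_y, f(a)))/9 = C1 - a


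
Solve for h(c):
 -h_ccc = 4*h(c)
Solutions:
 h(c) = C3*exp(-2^(2/3)*c) + (C1*sin(2^(2/3)*sqrt(3)*c/2) + C2*cos(2^(2/3)*sqrt(3)*c/2))*exp(2^(2/3)*c/2)


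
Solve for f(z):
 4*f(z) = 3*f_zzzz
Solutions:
 f(z) = C1*exp(-sqrt(2)*3^(3/4)*z/3) + C2*exp(sqrt(2)*3^(3/4)*z/3) + C3*sin(sqrt(2)*3^(3/4)*z/3) + C4*cos(sqrt(2)*3^(3/4)*z/3)


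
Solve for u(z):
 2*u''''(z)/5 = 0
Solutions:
 u(z) = C1 + C2*z + C3*z^2 + C4*z^3


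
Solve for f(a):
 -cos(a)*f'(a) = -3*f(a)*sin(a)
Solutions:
 f(a) = C1/cos(a)^3


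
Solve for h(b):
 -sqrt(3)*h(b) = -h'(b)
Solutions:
 h(b) = C1*exp(sqrt(3)*b)


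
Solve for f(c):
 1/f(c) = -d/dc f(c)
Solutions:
 f(c) = -sqrt(C1 - 2*c)
 f(c) = sqrt(C1 - 2*c)


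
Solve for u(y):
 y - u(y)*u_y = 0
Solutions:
 u(y) = -sqrt(C1 + y^2)
 u(y) = sqrt(C1 + y^2)


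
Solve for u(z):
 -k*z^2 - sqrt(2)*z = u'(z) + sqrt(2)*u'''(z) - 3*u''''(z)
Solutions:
 u(z) = C1 + C2*exp(z*(-2^(2/3)*(4*sqrt(2) + 243 + sqrt(-32 + (4*sqrt(2) + 243)^2))^(1/3) - 4*2^(1/3)/(4*sqrt(2) + 243 + sqrt(-32 + (4*sqrt(2) + 243)^2))^(1/3) + 4*sqrt(2))/36)*sin(2^(1/3)*sqrt(3)*z*(-2^(1/3)*(4*sqrt(2) + 243 + sqrt(-32 + (4*sqrt(2) + 243)^2))^(1/3) + 4/(4*sqrt(2) + 243 + sqrt(-32 + (4*sqrt(2) + 243)^2))^(1/3))/36) + C3*exp(z*(-2^(2/3)*(4*sqrt(2) + 243 + sqrt(-32 + (4*sqrt(2) + 243)^2))^(1/3) - 4*2^(1/3)/(4*sqrt(2) + 243 + sqrt(-32 + (4*sqrt(2) + 243)^2))^(1/3) + 4*sqrt(2))/36)*cos(2^(1/3)*sqrt(3)*z*(-2^(1/3)*(4*sqrt(2) + 243 + sqrt(-32 + (4*sqrt(2) + 243)^2))^(1/3) + 4/(4*sqrt(2) + 243 + sqrt(-32 + (4*sqrt(2) + 243)^2))^(1/3))/36) + C4*exp(z*(4*2^(1/3)/(4*sqrt(2) + 243 + sqrt(-32 + (4*sqrt(2) + 243)^2))^(1/3) + 2*sqrt(2) + 2^(2/3)*(4*sqrt(2) + 243 + sqrt(-32 + (4*sqrt(2) + 243)^2))^(1/3))/18) - k*z^3/3 + 2*sqrt(2)*k*z - sqrt(2)*z^2/2


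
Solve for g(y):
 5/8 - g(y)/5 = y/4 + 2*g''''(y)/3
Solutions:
 g(y) = -5*y/4 + (C1*sin(5^(3/4)*6^(1/4)*y/10) + C2*cos(5^(3/4)*6^(1/4)*y/10))*exp(-5^(3/4)*6^(1/4)*y/10) + (C3*sin(5^(3/4)*6^(1/4)*y/10) + C4*cos(5^(3/4)*6^(1/4)*y/10))*exp(5^(3/4)*6^(1/4)*y/10) + 25/8


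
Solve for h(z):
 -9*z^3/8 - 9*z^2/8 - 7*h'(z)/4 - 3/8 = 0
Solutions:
 h(z) = C1 - 9*z^4/56 - 3*z^3/14 - 3*z/14


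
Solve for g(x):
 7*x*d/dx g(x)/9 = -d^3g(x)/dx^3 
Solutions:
 g(x) = C1 + Integral(C2*airyai(-21^(1/3)*x/3) + C3*airybi(-21^(1/3)*x/3), x)


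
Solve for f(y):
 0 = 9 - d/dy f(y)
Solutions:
 f(y) = C1 + 9*y


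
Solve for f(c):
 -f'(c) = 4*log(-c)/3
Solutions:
 f(c) = C1 - 4*c*log(-c)/3 + 4*c/3


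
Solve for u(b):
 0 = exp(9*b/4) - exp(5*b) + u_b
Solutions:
 u(b) = C1 - 4*exp(9*b/4)/9 + exp(5*b)/5


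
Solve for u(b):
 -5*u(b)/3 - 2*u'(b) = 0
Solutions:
 u(b) = C1*exp(-5*b/6)


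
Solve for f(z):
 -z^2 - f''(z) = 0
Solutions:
 f(z) = C1 + C2*z - z^4/12


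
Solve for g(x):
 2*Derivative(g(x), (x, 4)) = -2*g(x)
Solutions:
 g(x) = (C1*sin(sqrt(2)*x/2) + C2*cos(sqrt(2)*x/2))*exp(-sqrt(2)*x/2) + (C3*sin(sqrt(2)*x/2) + C4*cos(sqrt(2)*x/2))*exp(sqrt(2)*x/2)


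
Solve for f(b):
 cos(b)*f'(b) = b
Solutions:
 f(b) = C1 + Integral(b/cos(b), b)


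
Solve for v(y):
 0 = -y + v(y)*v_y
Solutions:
 v(y) = -sqrt(C1 + y^2)
 v(y) = sqrt(C1 + y^2)


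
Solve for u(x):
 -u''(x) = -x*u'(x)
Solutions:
 u(x) = C1 + C2*erfi(sqrt(2)*x/2)


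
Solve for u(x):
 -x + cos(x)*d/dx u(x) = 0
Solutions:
 u(x) = C1 + Integral(x/cos(x), x)


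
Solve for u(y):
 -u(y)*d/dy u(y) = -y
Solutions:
 u(y) = -sqrt(C1 + y^2)
 u(y) = sqrt(C1 + y^2)


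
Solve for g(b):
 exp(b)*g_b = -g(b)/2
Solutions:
 g(b) = C1*exp(exp(-b)/2)


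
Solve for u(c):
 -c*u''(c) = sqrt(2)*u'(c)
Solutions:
 u(c) = C1 + C2*c^(1 - sqrt(2))


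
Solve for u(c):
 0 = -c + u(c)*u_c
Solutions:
 u(c) = -sqrt(C1 + c^2)
 u(c) = sqrt(C1 + c^2)


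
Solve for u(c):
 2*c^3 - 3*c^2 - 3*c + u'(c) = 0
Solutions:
 u(c) = C1 - c^4/2 + c^3 + 3*c^2/2


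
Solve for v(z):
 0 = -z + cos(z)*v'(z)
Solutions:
 v(z) = C1 + Integral(z/cos(z), z)


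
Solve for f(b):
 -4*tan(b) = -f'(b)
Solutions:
 f(b) = C1 - 4*log(cos(b))


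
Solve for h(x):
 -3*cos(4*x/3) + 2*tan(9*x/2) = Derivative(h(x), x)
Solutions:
 h(x) = C1 - 4*log(cos(9*x/2))/9 - 9*sin(4*x/3)/4


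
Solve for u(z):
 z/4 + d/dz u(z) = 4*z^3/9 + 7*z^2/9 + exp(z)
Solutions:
 u(z) = C1 + z^4/9 + 7*z^3/27 - z^2/8 + exp(z)


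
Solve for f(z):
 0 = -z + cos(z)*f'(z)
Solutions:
 f(z) = C1 + Integral(z/cos(z), z)


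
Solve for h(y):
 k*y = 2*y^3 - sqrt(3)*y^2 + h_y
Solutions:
 h(y) = C1 + k*y^2/2 - y^4/2 + sqrt(3)*y^3/3


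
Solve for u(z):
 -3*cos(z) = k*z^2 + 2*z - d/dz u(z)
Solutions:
 u(z) = C1 + k*z^3/3 + z^2 + 3*sin(z)


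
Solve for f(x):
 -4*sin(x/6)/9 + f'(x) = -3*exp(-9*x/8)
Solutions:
 f(x) = C1 - 8*cos(x/6)/3 + 8*exp(-9*x/8)/3


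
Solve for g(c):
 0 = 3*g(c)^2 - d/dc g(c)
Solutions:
 g(c) = -1/(C1 + 3*c)


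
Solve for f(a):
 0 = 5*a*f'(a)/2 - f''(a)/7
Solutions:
 f(a) = C1 + C2*erfi(sqrt(35)*a/2)


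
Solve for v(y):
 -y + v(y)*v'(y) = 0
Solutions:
 v(y) = -sqrt(C1 + y^2)
 v(y) = sqrt(C1 + y^2)


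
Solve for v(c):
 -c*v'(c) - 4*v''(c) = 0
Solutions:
 v(c) = C1 + C2*erf(sqrt(2)*c/4)


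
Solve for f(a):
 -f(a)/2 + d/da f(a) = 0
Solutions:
 f(a) = C1*exp(a/2)


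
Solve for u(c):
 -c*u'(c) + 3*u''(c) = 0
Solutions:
 u(c) = C1 + C2*erfi(sqrt(6)*c/6)


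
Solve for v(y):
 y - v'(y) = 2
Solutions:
 v(y) = C1 + y^2/2 - 2*y
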